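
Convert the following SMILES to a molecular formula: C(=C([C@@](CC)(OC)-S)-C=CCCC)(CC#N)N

C13H22N2OS

Heavy atoms from the SMILES: 13 C, 2 N, 1 O, 1 S.
Implicit hydrogens by atom environment:
  4 × C: 2 H each → 8
  4 × C: no H
  3 × C: 3 H each → 9
  2 × C: 1 H each → 2
  1 × N: 2 H
  1 × N: no H
  1 × O: no H
  1 × S: 1 H
  Total hydrogens = 22.
Molecular formula: C13H22N2OS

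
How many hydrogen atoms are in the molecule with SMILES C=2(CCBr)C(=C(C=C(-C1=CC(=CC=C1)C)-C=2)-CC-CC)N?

24

Hydrogens are implicit in SMILES; fill each atom to its normal valence:
  6 × C (aromatic): 1 H each → 6
  6 × C (aromatic): no H
  5 × C: 2 H each → 10
  2 × C: 3 H each → 6
  1 × Br: no H
  1 × N: 2 H
  Total hydrogens = 24.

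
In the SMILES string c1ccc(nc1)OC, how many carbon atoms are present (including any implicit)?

The symbol for carbon appears 6 times in the SMILES. Lowercase c denotes aromatic carbon and counts toward C.

6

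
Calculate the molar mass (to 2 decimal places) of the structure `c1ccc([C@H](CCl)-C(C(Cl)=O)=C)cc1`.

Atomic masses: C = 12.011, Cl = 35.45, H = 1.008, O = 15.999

Molecular formula: C11H10Cl2O.
M = 11×12.011 + 2×35.45 + 10×1.008 + 1×15.999 = 229.10 g/mol.

229.10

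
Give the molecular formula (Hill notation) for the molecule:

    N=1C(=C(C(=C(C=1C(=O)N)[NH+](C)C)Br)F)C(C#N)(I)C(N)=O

C11H11BrFIN5O2+

Heavy atoms from the SMILES: 1 Br, 11 C, 1 F, 1 I, 5 N, 2 O.
Implicit hydrogens by atom environment:
  5 × C (aromatic): no H
  4 × C: no H
  2 × C: 3 H each → 6
  2 × N: 2 H each → 4
  2 × O: no H
  1 × Br: no H
  1 × F: no H
  1 × I: no H
  1 × N (charge +1): 1 H
  1 × N (aromatic): no H
  1 × N: no H
  Total hydrogens = 11.
Net charge +1.
Molecular formula: C11H11BrFIN5O2+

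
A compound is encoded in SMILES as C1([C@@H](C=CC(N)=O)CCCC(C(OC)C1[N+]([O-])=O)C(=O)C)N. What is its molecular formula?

Heavy atoms from the SMILES: 14 C, 3 N, 5 O.
Implicit hydrogens by atom environment:
  7 × C: 1 H each → 7
  4 × O: no H
  3 × C: 2 H each → 6
  2 × C: 3 H each → 6
  2 × C: no H
  2 × N: 2 H each → 4
  1 × N (charge +1): no H
  1 × O (charge -1): no H
  Total hydrogens = 23.
Molecular formula: C14H23N3O5

C14H23N3O5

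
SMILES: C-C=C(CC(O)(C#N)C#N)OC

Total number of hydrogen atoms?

Hydrogens are implicit in SMILES; fill each atom to its normal valence:
  4 × C: no H
  2 × C: 3 H each → 6
  2 × N: no H
  1 × C: 2 H
  1 × C: 1 H
  1 × O: 1 H
  1 × O: no H
  Total hydrogens = 10.

10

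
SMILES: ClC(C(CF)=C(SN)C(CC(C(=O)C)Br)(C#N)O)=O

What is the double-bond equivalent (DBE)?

5

Molecular formula from the SMILES: C10H11BrClFN2O3S.
DoU = (2C + 2 + N − H − X)/2 = (2·10 + 2 + 2 − 11 − 3)/2 = 10/2 = 5.
(Structurally: 0 ring(s) + 5 π bond(s) = 5.)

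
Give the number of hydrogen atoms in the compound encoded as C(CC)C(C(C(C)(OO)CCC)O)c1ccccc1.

26

Hydrogens are implicit in SMILES; fill each atom to its normal valence:
  5 × C (aromatic): 1 H each → 5
  4 × C: 2 H each → 8
  3 × C: 3 H each → 9
  2 × C: 1 H each → 2
  2 × O: 1 H each → 2
  1 × C: no H
  1 × C (aromatic): no H
  1 × O: no H
  Total hydrogens = 26.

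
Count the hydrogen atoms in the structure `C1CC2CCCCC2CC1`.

18

Hydrogens are implicit in SMILES; fill each atom to its normal valence:
  8 × C: 2 H each → 16
  2 × C: 1 H each → 2
  Total hydrogens = 18.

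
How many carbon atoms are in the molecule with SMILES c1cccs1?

4

The symbol for carbon appears 4 times in the SMILES. Lowercase c denotes aromatic carbon and counts toward C.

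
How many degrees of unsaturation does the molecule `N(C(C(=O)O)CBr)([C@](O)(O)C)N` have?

Molecular formula from the SMILES: C5H11BrN2O4.
DoU = (2C + 2 + N − H − X)/2 = (2·5 + 2 + 2 − 11 − 1)/2 = 2/2 = 1.
(Structurally: 0 ring(s) + 1 π bond(s) = 1.)

1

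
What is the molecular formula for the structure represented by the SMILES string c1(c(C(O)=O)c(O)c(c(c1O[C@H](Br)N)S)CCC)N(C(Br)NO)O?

C12H17Br2N3O6S

Heavy atoms from the SMILES: 2 Br, 12 C, 3 N, 6 O, 1 S.
Implicit hydrogens by atom environment:
  6 × C (aromatic): no H
  4 × O: 1 H each → 4
  2 × Br: no H
  2 × C: 2 H each → 4
  2 × C: 1 H each → 2
  2 × O: no H
  1 × C: 3 H
  1 × C: no H
  1 × N: 2 H
  1 × N: 1 H
  1 × N: no H
  1 × S: 1 H
  Total hydrogens = 17.
Molecular formula: C12H17Br2N3O6S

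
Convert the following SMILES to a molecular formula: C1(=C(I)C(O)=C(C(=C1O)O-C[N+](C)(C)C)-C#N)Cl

C11H13ClIN2O3+

Heavy atoms from the SMILES: 11 C, 1 Cl, 1 I, 2 N, 3 O.
Implicit hydrogens by atom environment:
  6 × C (aromatic): no H
  3 × C: 3 H each → 9
  2 × O: 1 H each → 2
  1 × C: 2 H
  1 × C: no H
  1 × Cl: no H
  1 × I: no H
  1 × N: no H
  1 × N (charge +1): no H
  1 × O: no H
  Total hydrogens = 13.
Net charge +1.
Molecular formula: C11H13ClIN2O3+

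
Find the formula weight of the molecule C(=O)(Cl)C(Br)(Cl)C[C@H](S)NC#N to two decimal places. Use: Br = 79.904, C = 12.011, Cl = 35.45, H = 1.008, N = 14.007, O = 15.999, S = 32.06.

Molecular formula: C5H5BrCl2N2OS.
M = 1×79.904 + 5×12.011 + 2×35.45 + 5×1.008 + 2×14.007 + 1×15.999 + 1×32.06 = 291.97 g/mol.

291.97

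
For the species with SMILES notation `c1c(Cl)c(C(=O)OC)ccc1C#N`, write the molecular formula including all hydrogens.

Heavy atoms from the SMILES: 9 C, 1 Cl, 1 N, 2 O.
Implicit hydrogens by atom environment:
  3 × C (aromatic): 1 H each → 3
  3 × C (aromatic): no H
  2 × C: no H
  2 × O: no H
  1 × C: 3 H
  1 × Cl: no H
  1 × N: no H
  Total hydrogens = 6.
Molecular formula: C9H6ClNO2

C9H6ClNO2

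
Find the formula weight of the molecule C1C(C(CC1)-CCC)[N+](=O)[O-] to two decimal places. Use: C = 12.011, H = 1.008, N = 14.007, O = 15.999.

157.21

Molecular formula: C8H15NO2.
M = 8×12.011 + 15×1.008 + 1×14.007 + 2×15.999 = 157.21 g/mol.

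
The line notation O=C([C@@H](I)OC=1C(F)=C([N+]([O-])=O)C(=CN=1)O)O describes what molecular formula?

C7H4FIN2O6

Heavy atoms from the SMILES: 7 C, 1 F, 1 I, 2 N, 6 O.
Implicit hydrogens by atom environment:
  4 × C (aromatic): no H
  3 × O: no H
  2 × O: 1 H each → 2
  1 × C (aromatic): 1 H
  1 × C: 1 H
  1 × C: no H
  1 × F: no H
  1 × I: no H
  1 × N (aromatic): no H
  1 × N (charge +1): no H
  1 × O (charge -1): no H
  Total hydrogens = 4.
Molecular formula: C7H4FIN2O6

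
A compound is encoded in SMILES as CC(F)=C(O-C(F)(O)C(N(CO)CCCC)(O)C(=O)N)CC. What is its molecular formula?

Heavy atoms from the SMILES: 13 C, 2 F, 2 N, 5 O.
Implicit hydrogens by atom environment:
  5 × C: 2 H each → 10
  5 × C: no H
  3 × C: 3 H each → 9
  3 × O: 1 H each → 3
  2 × F: no H
  2 × O: no H
  1 × N: 2 H
  1 × N: no H
  Total hydrogens = 24.
Molecular formula: C13H24F2N2O5

C13H24F2N2O5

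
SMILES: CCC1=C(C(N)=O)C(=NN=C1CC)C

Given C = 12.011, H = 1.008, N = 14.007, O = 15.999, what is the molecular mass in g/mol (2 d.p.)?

193.25

Molecular formula: C10H15N3O.
M = 10×12.011 + 15×1.008 + 3×14.007 + 1×15.999 = 193.25 g/mol.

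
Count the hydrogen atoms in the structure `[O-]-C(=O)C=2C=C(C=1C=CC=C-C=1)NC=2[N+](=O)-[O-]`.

Hydrogens are implicit in SMILES; fill each atom to its normal valence:
  6 × C (aromatic): 1 H each → 6
  4 × C (aromatic): no H
  2 × O: no H
  2 × O (charge -1): no H
  1 × C: no H
  1 × N (aromatic): 1 H
  1 × N (charge +1): no H
  Total hydrogens = 7.

7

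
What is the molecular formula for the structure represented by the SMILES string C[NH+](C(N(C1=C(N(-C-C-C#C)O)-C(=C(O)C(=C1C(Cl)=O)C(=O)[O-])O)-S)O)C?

C15H18ClN3O7S

Heavy atoms from the SMILES: 15 C, 1 Cl, 3 N, 7 O, 1 S.
Implicit hydrogens by atom environment:
  6 × C (aromatic): no H
  4 × O: 1 H each → 4
  3 × C: no H
  2 × C: 3 H each → 6
  2 × C: 2 H each → 4
  2 × C: 1 H each → 2
  2 × N: no H
  2 × O: no H
  1 × Cl: no H
  1 × N (charge +1): 1 H
  1 × O (charge -1): no H
  1 × S: 1 H
  Total hydrogens = 18.
Molecular formula: C15H18ClN3O7S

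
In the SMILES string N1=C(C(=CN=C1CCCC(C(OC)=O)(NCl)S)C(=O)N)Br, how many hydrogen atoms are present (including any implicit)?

14

Hydrogens are implicit in SMILES; fill each atom to its normal valence:
  3 × C: 2 H each → 6
  3 × C (aromatic): no H
  3 × C: no H
  3 × O: no H
  2 × N (aromatic): no H
  1 × Br: no H
  1 × C: 3 H
  1 × C (aromatic): 1 H
  1 × Cl: no H
  1 × N: 2 H
  1 × N: 1 H
  1 × S: 1 H
  Total hydrogens = 14.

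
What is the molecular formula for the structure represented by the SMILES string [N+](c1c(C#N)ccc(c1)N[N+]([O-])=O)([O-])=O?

C7H4N4O4

Heavy atoms from the SMILES: 7 C, 4 N, 4 O.
Implicit hydrogens by atom environment:
  3 × C (aromatic): 1 H each → 3
  3 × C (aromatic): no H
  2 × N (charge +1): no H
  2 × O: no H
  2 × O (charge -1): no H
  1 × C: no H
  1 × N: 1 H
  1 × N: no H
  Total hydrogens = 4.
Molecular formula: C7H4N4O4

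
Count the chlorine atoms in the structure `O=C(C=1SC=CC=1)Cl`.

1

The symbol for chlorine appears 1 time in the SMILES.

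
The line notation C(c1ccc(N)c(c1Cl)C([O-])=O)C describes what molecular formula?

Heavy atoms from the SMILES: 9 C, 1 Cl, 1 N, 2 O.
Implicit hydrogens by atom environment:
  4 × C (aromatic): no H
  2 × C (aromatic): 1 H each → 2
  1 × C: 3 H
  1 × C: 2 H
  1 × C: no H
  1 × Cl: no H
  1 × N: 2 H
  1 × O: no H
  1 × O (charge -1): no H
  Total hydrogens = 9.
Net charge -1.
Molecular formula: C9H9ClNO2-

C9H9ClNO2-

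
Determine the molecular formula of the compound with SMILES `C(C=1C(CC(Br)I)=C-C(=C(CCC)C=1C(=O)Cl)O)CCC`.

C16H21BrClIO2

Heavy atoms from the SMILES: 1 Br, 16 C, 1 Cl, 1 I, 2 O.
Implicit hydrogens by atom environment:
  6 × C: 2 H each → 12
  5 × C (aromatic): no H
  2 × C: 3 H each → 6
  1 × Br: no H
  1 × C (aromatic): 1 H
  1 × C: 1 H
  1 × C: no H
  1 × Cl: no H
  1 × I: no H
  1 × O: 1 H
  1 × O: no H
  Total hydrogens = 21.
Molecular formula: C16H21BrClIO2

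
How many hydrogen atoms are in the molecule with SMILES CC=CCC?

Hydrogens are implicit in SMILES; fill each atom to its normal valence:
  2 × C: 3 H each → 6
  2 × C: 1 H each → 2
  1 × C: 2 H
  Total hydrogens = 10.

10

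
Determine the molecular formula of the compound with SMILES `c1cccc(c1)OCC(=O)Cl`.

C8H7ClO2

Heavy atoms from the SMILES: 8 C, 1 Cl, 2 O.
Implicit hydrogens by atom environment:
  5 × C (aromatic): 1 H each → 5
  2 × O: no H
  1 × C: 2 H
  1 × C (aromatic): no H
  1 × C: no H
  1 × Cl: no H
  Total hydrogens = 7.
Molecular formula: C8H7ClO2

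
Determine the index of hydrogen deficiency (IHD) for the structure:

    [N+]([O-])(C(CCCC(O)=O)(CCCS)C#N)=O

4

Molecular formula from the SMILES: C9H14N2O4S.
DoU = (2C + 2 + N − H − X)/2 = (2·9 + 2 + 2 − 14 − 0)/2 = 8/2 = 4.
(Structurally: 0 ring(s) + 4 π bond(s) = 4.)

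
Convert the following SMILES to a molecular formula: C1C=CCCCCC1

C8H14

Heavy atoms from the SMILES: 8 C.
Implicit hydrogens by atom environment:
  6 × C: 2 H each → 12
  2 × C: 1 H each → 2
  Total hydrogens = 14.
Molecular formula: C8H14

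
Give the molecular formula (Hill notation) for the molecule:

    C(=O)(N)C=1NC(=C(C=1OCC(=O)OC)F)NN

C8H11FN4O4

Heavy atoms from the SMILES: 8 C, 1 F, 4 N, 4 O.
Implicit hydrogens by atom environment:
  4 × C (aromatic): no H
  4 × O: no H
  2 × C: no H
  2 × N: 2 H each → 4
  1 × C: 3 H
  1 × C: 2 H
  1 × F: no H
  1 × N (aromatic): 1 H
  1 × N: 1 H
  Total hydrogens = 11.
Molecular formula: C8H11FN4O4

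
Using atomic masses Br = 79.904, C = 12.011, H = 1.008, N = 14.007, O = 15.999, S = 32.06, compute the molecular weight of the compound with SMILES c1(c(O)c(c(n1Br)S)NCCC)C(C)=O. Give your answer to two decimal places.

293.18

Molecular formula: C9H13BrN2O2S.
M = 1×79.904 + 9×12.011 + 13×1.008 + 2×14.007 + 2×15.999 + 1×32.06 = 293.18 g/mol.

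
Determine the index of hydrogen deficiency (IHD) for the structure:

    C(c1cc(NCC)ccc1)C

4

Molecular formula from the SMILES: C10H15N.
DoU = (2C + 2 + N − H − X)/2 = (2·10 + 2 + 1 − 15 − 0)/2 = 8/2 = 4.
(Structurally: 1 ring(s) + 3 π bond(s) = 4.)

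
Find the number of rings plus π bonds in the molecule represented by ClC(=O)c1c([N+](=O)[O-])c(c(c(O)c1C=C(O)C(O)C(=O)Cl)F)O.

8

Molecular formula from the SMILES: C11H6Cl2FNO8.
DoU = (2C + 2 + N − H − X)/2 = (2·11 + 2 + 1 − 6 − 3)/2 = 16/2 = 8.
(Structurally: 1 ring(s) + 7 π bond(s) = 8.)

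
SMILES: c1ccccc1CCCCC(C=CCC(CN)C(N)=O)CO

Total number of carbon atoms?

18

The symbol for carbon appears 18 times in the SMILES. Lowercase c denotes aromatic carbon and counts toward C.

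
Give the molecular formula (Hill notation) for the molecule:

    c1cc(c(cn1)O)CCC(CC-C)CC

C13H21NO

Heavy atoms from the SMILES: 13 C, 1 N, 1 O.
Implicit hydrogens by atom environment:
  5 × C: 2 H each → 10
  3 × C (aromatic): 1 H each → 3
  2 × C: 3 H each → 6
  2 × C (aromatic): no H
  1 × C: 1 H
  1 × N (aromatic): no H
  1 × O: 1 H
  Total hydrogens = 21.
Molecular formula: C13H21NO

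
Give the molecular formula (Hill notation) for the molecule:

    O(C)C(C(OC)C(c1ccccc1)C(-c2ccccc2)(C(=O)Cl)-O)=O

Heavy atoms from the SMILES: 19 C, 1 Cl, 5 O.
Implicit hydrogens by atom environment:
  10 × C (aromatic): 1 H each → 10
  4 × O: no H
  3 × C: no H
  2 × C: 3 H each → 6
  2 × C: 1 H each → 2
  2 × C (aromatic): no H
  1 × Cl: no H
  1 × O: 1 H
  Total hydrogens = 19.
Molecular formula: C19H19ClO5

C19H19ClO5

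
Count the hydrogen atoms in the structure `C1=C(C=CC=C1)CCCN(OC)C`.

17

Hydrogens are implicit in SMILES; fill each atom to its normal valence:
  5 × C (aromatic): 1 H each → 5
  3 × C: 2 H each → 6
  2 × C: 3 H each → 6
  1 × C (aromatic): no H
  1 × N: no H
  1 × O: no H
  Total hydrogens = 17.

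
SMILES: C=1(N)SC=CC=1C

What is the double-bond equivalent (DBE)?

3

Molecular formula from the SMILES: C5H7NS.
DoU = (2C + 2 + N − H − X)/2 = (2·5 + 2 + 1 − 7 − 0)/2 = 6/2 = 3.
(Structurally: 1 ring(s) + 2 π bond(s) = 3.)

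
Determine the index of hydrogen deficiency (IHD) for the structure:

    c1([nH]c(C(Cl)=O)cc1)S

Molecular formula from the SMILES: C5H4ClNOS.
DoU = (2C + 2 + N − H − X)/2 = (2·5 + 2 + 1 − 4 − 1)/2 = 8/2 = 4.
(Structurally: 1 ring(s) + 3 π bond(s) = 4.)

4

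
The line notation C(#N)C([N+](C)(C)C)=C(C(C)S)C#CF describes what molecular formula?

Heavy atoms from the SMILES: 10 C, 1 F, 2 N, 1 S.
Implicit hydrogens by atom environment:
  5 × C: no H
  4 × C: 3 H each → 12
  1 × C: 1 H
  1 × F: no H
  1 × N: no H
  1 × N (charge +1): no H
  1 × S: 1 H
  Total hydrogens = 14.
Net charge +1.
Molecular formula: C10H14FN2S+

C10H14FN2S+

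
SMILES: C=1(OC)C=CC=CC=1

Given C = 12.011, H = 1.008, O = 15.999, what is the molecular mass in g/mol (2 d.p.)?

Molecular formula: C7H8O.
M = 7×12.011 + 8×1.008 + 1×15.999 = 108.14 g/mol.

108.14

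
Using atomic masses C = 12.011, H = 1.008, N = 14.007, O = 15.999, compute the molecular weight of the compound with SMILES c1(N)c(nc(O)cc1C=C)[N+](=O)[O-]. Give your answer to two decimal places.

Molecular formula: C7H7N3O3.
M = 7×12.011 + 7×1.008 + 3×14.007 + 3×15.999 = 181.15 g/mol.

181.15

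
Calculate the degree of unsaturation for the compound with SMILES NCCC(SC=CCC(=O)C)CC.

2

Molecular formula from the SMILES: C10H19NOS.
DoU = (2C + 2 + N − H − X)/2 = (2·10 + 2 + 1 − 19 − 0)/2 = 4/2 = 2.
(Structurally: 0 ring(s) + 2 π bond(s) = 2.)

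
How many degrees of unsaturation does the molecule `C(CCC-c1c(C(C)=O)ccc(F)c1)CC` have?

5

Molecular formula from the SMILES: C14H19FO.
DoU = (2C + 2 + N − H − X)/2 = (2·14 + 2 + 0 − 19 − 1)/2 = 10/2 = 5.
(Structurally: 1 ring(s) + 4 π bond(s) = 5.)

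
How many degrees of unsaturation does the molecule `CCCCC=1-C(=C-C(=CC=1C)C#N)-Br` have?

Molecular formula from the SMILES: C12H14BrN.
DoU = (2C + 2 + N − H − X)/2 = (2·12 + 2 + 1 − 14 − 1)/2 = 12/2 = 6.
(Structurally: 1 ring(s) + 5 π bond(s) = 6.)

6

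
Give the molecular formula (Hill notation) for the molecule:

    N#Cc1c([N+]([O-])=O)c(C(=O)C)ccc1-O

Heavy atoms from the SMILES: 9 C, 2 N, 4 O.
Implicit hydrogens by atom environment:
  4 × C (aromatic): no H
  2 × C (aromatic): 1 H each → 2
  2 × C: no H
  2 × O: no H
  1 × C: 3 H
  1 × N (charge +1): no H
  1 × N: no H
  1 × O: 1 H
  1 × O (charge -1): no H
  Total hydrogens = 6.
Molecular formula: C9H6N2O4

C9H6N2O4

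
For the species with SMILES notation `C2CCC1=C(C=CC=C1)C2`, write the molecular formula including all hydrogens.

Heavy atoms from the SMILES: 10 C.
Implicit hydrogens by atom environment:
  4 × C: 2 H each → 8
  4 × C (aromatic): 1 H each → 4
  2 × C (aromatic): no H
  Total hydrogens = 12.
Molecular formula: C10H12

C10H12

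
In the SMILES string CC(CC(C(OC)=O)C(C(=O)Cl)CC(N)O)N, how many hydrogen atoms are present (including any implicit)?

19

Hydrogens are implicit in SMILES; fill each atom to its normal valence:
  4 × C: 1 H each → 4
  3 × O: no H
  2 × C: 3 H each → 6
  2 × C: 2 H each → 4
  2 × C: no H
  2 × N: 2 H each → 4
  1 × Cl: no H
  1 × O: 1 H
  Total hydrogens = 19.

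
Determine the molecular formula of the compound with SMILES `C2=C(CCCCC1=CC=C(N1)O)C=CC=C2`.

Heavy atoms from the SMILES: 14 C, 1 N, 1 O.
Implicit hydrogens by atom environment:
  7 × C (aromatic): 1 H each → 7
  4 × C: 2 H each → 8
  3 × C (aromatic): no H
  1 × N (aromatic): 1 H
  1 × O: 1 H
  Total hydrogens = 17.
Molecular formula: C14H17NO

C14H17NO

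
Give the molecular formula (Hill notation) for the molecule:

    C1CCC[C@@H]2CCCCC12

Heavy atoms from the SMILES: 10 C.
Implicit hydrogens by atom environment:
  8 × C: 2 H each → 16
  2 × C: 1 H each → 2
  Total hydrogens = 18.
Molecular formula: C10H18

C10H18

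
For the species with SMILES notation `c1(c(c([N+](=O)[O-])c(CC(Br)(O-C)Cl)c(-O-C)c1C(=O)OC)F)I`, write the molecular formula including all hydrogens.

Heavy atoms from the SMILES: 1 Br, 12 C, 1 Cl, 1 F, 1 I, 1 N, 6 O.
Implicit hydrogens by atom environment:
  6 × C (aromatic): no H
  5 × O: no H
  3 × C: 3 H each → 9
  2 × C: no H
  1 × Br: no H
  1 × C: 2 H
  1 × Cl: no H
  1 × F: no H
  1 × I: no H
  1 × N (charge +1): no H
  1 × O (charge -1): no H
  Total hydrogens = 11.
Molecular formula: C12H11BrClFINO6

C12H11BrClFINO6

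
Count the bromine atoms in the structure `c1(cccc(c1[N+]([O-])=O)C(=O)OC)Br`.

1

The symbol for bromine appears 1 time in the SMILES.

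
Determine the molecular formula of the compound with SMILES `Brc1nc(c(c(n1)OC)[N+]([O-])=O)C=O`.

Heavy atoms from the SMILES: 1 Br, 6 C, 3 N, 4 O.
Implicit hydrogens by atom environment:
  4 × C (aromatic): no H
  3 × O: no H
  2 × N (aromatic): no H
  1 × Br: no H
  1 × C: 3 H
  1 × C: 1 H
  1 × N (charge +1): no H
  1 × O (charge -1): no H
  Total hydrogens = 4.
Molecular formula: C6H4BrN3O4

C6H4BrN3O4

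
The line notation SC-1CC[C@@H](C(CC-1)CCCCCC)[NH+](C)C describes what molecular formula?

C15H32NS+

Heavy atoms from the SMILES: 15 C, 1 N, 1 S.
Implicit hydrogens by atom environment:
  9 × C: 2 H each → 18
  3 × C: 3 H each → 9
  3 × C: 1 H each → 3
  1 × N (charge +1): 1 H
  1 × S: 1 H
  Total hydrogens = 32.
Net charge +1.
Molecular formula: C15H32NS+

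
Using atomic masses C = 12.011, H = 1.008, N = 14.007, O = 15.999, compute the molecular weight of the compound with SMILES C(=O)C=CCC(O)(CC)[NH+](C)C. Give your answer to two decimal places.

Molecular formula: C9H18NO2+.
M = 9×12.011 + 18×1.008 + 1×14.007 + 2×15.999 = 172.25 g/mol.

172.25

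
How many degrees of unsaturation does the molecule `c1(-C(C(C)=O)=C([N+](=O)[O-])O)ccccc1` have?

Molecular formula from the SMILES: C10H9NO4.
DoU = (2C + 2 + N − H − X)/2 = (2·10 + 2 + 1 − 9 − 0)/2 = 14/2 = 7.
(Structurally: 1 ring(s) + 6 π bond(s) = 7.)

7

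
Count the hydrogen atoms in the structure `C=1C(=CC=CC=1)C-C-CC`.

14

Hydrogens are implicit in SMILES; fill each atom to its normal valence:
  5 × C (aromatic): 1 H each → 5
  3 × C: 2 H each → 6
  1 × C: 3 H
  1 × C (aromatic): no H
  Total hydrogens = 14.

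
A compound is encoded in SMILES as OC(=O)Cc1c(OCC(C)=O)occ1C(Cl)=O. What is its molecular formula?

C10H9ClO6

Heavy atoms from the SMILES: 10 C, 1 Cl, 6 O.
Implicit hydrogens by atom environment:
  4 × O: no H
  3 × C (aromatic): no H
  3 × C: no H
  2 × C: 2 H each → 4
  1 × C: 3 H
  1 × C (aromatic): 1 H
  1 × Cl: no H
  1 × O: 1 H
  1 × O (aromatic): no H
  Total hydrogens = 9.
Molecular formula: C10H9ClO6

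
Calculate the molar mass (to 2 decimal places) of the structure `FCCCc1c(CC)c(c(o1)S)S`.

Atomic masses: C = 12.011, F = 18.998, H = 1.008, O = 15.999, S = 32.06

220.32

Molecular formula: C9H13FOS2.
M = 9×12.011 + 1×18.998 + 13×1.008 + 1×15.999 + 2×32.06 = 220.32 g/mol.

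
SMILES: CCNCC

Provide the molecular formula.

Heavy atoms from the SMILES: 4 C, 1 N.
Implicit hydrogens by atom environment:
  2 × C: 3 H each → 6
  2 × C: 2 H each → 4
  1 × N: 1 H
  Total hydrogens = 11.
Molecular formula: C4H11N

C4H11N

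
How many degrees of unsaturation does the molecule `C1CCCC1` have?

1

Molecular formula from the SMILES: C5H10.
DoU = (2C + 2 + N − H − X)/2 = (2·5 + 2 + 0 − 10 − 0)/2 = 2/2 = 1.
(Structurally: 1 ring(s) + 0 π bond(s) = 1.)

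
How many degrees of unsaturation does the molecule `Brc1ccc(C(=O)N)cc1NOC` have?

5

Molecular formula from the SMILES: C8H9BrN2O2.
DoU = (2C + 2 + N − H − X)/2 = (2·8 + 2 + 2 − 9 − 1)/2 = 10/2 = 5.
(Structurally: 1 ring(s) + 4 π bond(s) = 5.)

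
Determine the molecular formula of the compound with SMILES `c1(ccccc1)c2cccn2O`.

Heavy atoms from the SMILES: 10 C, 1 N, 1 O.
Implicit hydrogens by atom environment:
  8 × C (aromatic): 1 H each → 8
  2 × C (aromatic): no H
  1 × N (aromatic): no H
  1 × O: 1 H
  Total hydrogens = 9.
Molecular formula: C10H9NO

C10H9NO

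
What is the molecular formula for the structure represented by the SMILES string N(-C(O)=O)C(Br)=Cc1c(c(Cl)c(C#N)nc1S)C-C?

Heavy atoms from the SMILES: 1 Br, 11 C, 1 Cl, 3 N, 2 O, 1 S.
Implicit hydrogens by atom environment:
  5 × C (aromatic): no H
  3 × C: no H
  1 × Br: no H
  1 × C: 3 H
  1 × C: 2 H
  1 × C: 1 H
  1 × Cl: no H
  1 × N: 1 H
  1 × N (aromatic): no H
  1 × N: no H
  1 × O: 1 H
  1 × O: no H
  1 × S: 1 H
  Total hydrogens = 9.
Molecular formula: C11H9BrClN3O2S

C11H9BrClN3O2S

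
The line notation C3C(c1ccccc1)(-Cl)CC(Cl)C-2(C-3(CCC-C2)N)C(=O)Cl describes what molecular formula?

Heavy atoms from the SMILES: 17 C, 3 Cl, 1 N, 1 O.
Implicit hydrogens by atom environment:
  6 × C: 2 H each → 12
  5 × C (aromatic): 1 H each → 5
  4 × C: no H
  3 × Cl: no H
  1 × C: 1 H
  1 × C (aromatic): no H
  1 × N: 2 H
  1 × O: no H
  Total hydrogens = 20.
Molecular formula: C17H20Cl3NO

C17H20Cl3NO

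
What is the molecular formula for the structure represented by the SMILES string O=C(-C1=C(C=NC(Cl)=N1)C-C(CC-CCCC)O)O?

Heavy atoms from the SMILES: 13 C, 1 Cl, 2 N, 3 O.
Implicit hydrogens by atom environment:
  6 × C: 2 H each → 12
  3 × C (aromatic): no H
  2 × N (aromatic): no H
  2 × O: 1 H each → 2
  1 × C: 3 H
  1 × C (aromatic): 1 H
  1 × C: 1 H
  1 × C: no H
  1 × Cl: no H
  1 × O: no H
  Total hydrogens = 19.
Molecular formula: C13H19ClN2O3

C13H19ClN2O3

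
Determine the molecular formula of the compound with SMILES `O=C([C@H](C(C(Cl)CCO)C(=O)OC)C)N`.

Heavy atoms from the SMILES: 9 C, 1 Cl, 1 N, 4 O.
Implicit hydrogens by atom environment:
  3 × C: 1 H each → 3
  3 × O: no H
  2 × C: 3 H each → 6
  2 × C: 2 H each → 4
  2 × C: no H
  1 × Cl: no H
  1 × N: 2 H
  1 × O: 1 H
  Total hydrogens = 16.
Molecular formula: C9H16ClNO4

C9H16ClNO4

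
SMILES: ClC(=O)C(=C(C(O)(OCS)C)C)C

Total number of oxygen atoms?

3

The symbol for oxygen appears 3 times in the SMILES.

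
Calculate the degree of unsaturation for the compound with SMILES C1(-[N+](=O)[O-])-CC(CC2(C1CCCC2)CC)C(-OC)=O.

4

Molecular formula from the SMILES: C14H23NO4.
DoU = (2C + 2 + N − H − X)/2 = (2·14 + 2 + 1 − 23 − 0)/2 = 8/2 = 4.
(Structurally: 2 ring(s) + 2 π bond(s) = 4.)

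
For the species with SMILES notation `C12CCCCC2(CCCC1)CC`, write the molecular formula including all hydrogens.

C12H22

Heavy atoms from the SMILES: 12 C.
Implicit hydrogens by atom environment:
  9 × C: 2 H each → 18
  1 × C: 3 H
  1 × C: 1 H
  1 × C: no H
  Total hydrogens = 22.
Molecular formula: C12H22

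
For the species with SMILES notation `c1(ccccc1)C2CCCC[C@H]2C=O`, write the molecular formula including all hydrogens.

C13H16O

Heavy atoms from the SMILES: 13 C, 1 O.
Implicit hydrogens by atom environment:
  5 × C (aromatic): 1 H each → 5
  4 × C: 2 H each → 8
  3 × C: 1 H each → 3
  1 × C (aromatic): no H
  1 × O: no H
  Total hydrogens = 16.
Molecular formula: C13H16O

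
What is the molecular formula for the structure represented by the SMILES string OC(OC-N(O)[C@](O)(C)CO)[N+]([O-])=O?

C5H12N2O7

Heavy atoms from the SMILES: 5 C, 2 N, 7 O.
Implicit hydrogens by atom environment:
  4 × O: 1 H each → 4
  2 × C: 2 H each → 4
  2 × O: no H
  1 × C: 3 H
  1 × C: 1 H
  1 × C: no H
  1 × N: no H
  1 × N (charge +1): no H
  1 × O (charge -1): no H
  Total hydrogens = 12.
Molecular formula: C5H12N2O7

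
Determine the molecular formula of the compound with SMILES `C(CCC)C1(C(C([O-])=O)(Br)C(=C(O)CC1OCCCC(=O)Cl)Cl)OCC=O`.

Heavy atoms from the SMILES: 1 Br, 17 C, 2 Cl, 7 O.
Implicit hydrogens by atom environment:
  8 × C: 2 H each → 16
  6 × C: no H
  5 × O: no H
  2 × C: 1 H each → 2
  2 × Cl: no H
  1 × Br: no H
  1 × C: 3 H
  1 × O: 1 H
  1 × O (charge -1): no H
  Total hydrogens = 22.
Net charge -1.
Molecular formula: C17H22BrCl2O7-

C17H22BrCl2O7-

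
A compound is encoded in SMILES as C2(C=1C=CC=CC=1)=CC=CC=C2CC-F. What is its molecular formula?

Heavy atoms from the SMILES: 14 C, 1 F.
Implicit hydrogens by atom environment:
  9 × C (aromatic): 1 H each → 9
  3 × C (aromatic): no H
  2 × C: 2 H each → 4
  1 × F: no H
  Total hydrogens = 13.
Molecular formula: C14H13F

C14H13F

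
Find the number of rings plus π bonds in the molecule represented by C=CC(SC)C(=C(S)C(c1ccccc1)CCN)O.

Molecular formula from the SMILES: C15H21NOS2.
DoU = (2C + 2 + N − H − X)/2 = (2·15 + 2 + 1 − 21 − 0)/2 = 12/2 = 6.
(Structurally: 1 ring(s) + 5 π bond(s) = 6.)

6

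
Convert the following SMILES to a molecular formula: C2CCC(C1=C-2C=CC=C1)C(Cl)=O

Heavy atoms from the SMILES: 11 C, 1 Cl, 1 O.
Implicit hydrogens by atom environment:
  4 × C (aromatic): 1 H each → 4
  3 × C: 2 H each → 6
  2 × C (aromatic): no H
  1 × C: 1 H
  1 × C: no H
  1 × Cl: no H
  1 × O: no H
  Total hydrogens = 11.
Molecular formula: C11H11ClO

C11H11ClO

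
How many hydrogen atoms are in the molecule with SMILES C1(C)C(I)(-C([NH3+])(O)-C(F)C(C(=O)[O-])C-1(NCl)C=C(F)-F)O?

Hydrogens are implicit in SMILES; fill each atom to its normal valence:
  5 × C: no H
  4 × C: 1 H each → 4
  3 × F: no H
  2 × O: 1 H each → 2
  1 × C: 3 H
  1 × Cl: no H
  1 × I: no H
  1 × N (charge +1): 3 H
  1 × N: 1 H
  1 × O: no H
  1 × O (charge -1): no H
  Total hydrogens = 13.

13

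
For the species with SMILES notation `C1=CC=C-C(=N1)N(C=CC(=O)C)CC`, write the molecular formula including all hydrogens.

Heavy atoms from the SMILES: 11 C, 2 N, 1 O.
Implicit hydrogens by atom environment:
  4 × C (aromatic): 1 H each → 4
  2 × C: 3 H each → 6
  2 × C: 1 H each → 2
  1 × C: 2 H
  1 × C (aromatic): no H
  1 × C: no H
  1 × N (aromatic): no H
  1 × N: no H
  1 × O: no H
  Total hydrogens = 14.
Molecular formula: C11H14N2O

C11H14N2O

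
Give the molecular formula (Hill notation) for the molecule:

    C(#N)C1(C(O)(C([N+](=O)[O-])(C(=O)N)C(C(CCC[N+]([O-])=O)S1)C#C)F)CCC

Heavy atoms from the SMILES: 15 C, 1 F, 4 N, 6 O, 1 S.
Implicit hydrogens by atom environment:
  6 × C: no H
  5 × C: 2 H each → 10
  3 × C: 1 H each → 3
  3 × O: no H
  2 × N (charge +1): no H
  2 × O (charge -1): no H
  1 × C: 3 H
  1 × F: no H
  1 × N: 2 H
  1 × N: no H
  1 × O: 1 H
  1 × S: no H
  Total hydrogens = 19.
Molecular formula: C15H19FN4O6S

C15H19FN4O6S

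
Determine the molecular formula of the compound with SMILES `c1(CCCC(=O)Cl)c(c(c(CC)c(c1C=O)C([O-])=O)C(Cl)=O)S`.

C15H13Cl2O5S-

Heavy atoms from the SMILES: 15 C, 2 Cl, 5 O, 1 S.
Implicit hydrogens by atom environment:
  6 × C (aromatic): no H
  4 × C: 2 H each → 8
  4 × O: no H
  3 × C: no H
  2 × Cl: no H
  1 × C: 3 H
  1 × C: 1 H
  1 × O (charge -1): no H
  1 × S: 1 H
  Total hydrogens = 13.
Net charge -1.
Molecular formula: C15H13Cl2O5S-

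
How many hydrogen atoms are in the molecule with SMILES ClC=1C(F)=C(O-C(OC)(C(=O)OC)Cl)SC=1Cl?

Hydrogens are implicit in SMILES; fill each atom to its normal valence:
  4 × C (aromatic): no H
  4 × O: no H
  3 × Cl: no H
  2 × C: 3 H each → 6
  2 × C: no H
  1 × F: no H
  1 × S (aromatic): no H
  Total hydrogens = 6.

6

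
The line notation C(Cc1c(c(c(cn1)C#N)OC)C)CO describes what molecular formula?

C11H14N2O2

Heavy atoms from the SMILES: 11 C, 2 N, 2 O.
Implicit hydrogens by atom environment:
  4 × C (aromatic): no H
  3 × C: 2 H each → 6
  2 × C: 3 H each → 6
  1 × C (aromatic): 1 H
  1 × C: no H
  1 × N (aromatic): no H
  1 × N: no H
  1 × O: 1 H
  1 × O: no H
  Total hydrogens = 14.
Molecular formula: C11H14N2O2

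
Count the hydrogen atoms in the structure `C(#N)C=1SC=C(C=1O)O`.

3

Hydrogens are implicit in SMILES; fill each atom to its normal valence:
  3 × C (aromatic): no H
  2 × O: 1 H each → 2
  1 × C (aromatic): 1 H
  1 × C: no H
  1 × N: no H
  1 × S (aromatic): no H
  Total hydrogens = 3.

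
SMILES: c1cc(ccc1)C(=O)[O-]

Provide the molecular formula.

C7H5O2-

Heavy atoms from the SMILES: 7 C, 2 O.
Implicit hydrogens by atom environment:
  5 × C (aromatic): 1 H each → 5
  1 × C (aromatic): no H
  1 × C: no H
  1 × O: no H
  1 × O (charge -1): no H
  Total hydrogens = 5.
Net charge -1.
Molecular formula: C7H5O2-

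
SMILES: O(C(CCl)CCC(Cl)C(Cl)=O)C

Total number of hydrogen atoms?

Hydrogens are implicit in SMILES; fill each atom to its normal valence:
  3 × C: 2 H each → 6
  3 × Cl: no H
  2 × C: 1 H each → 2
  2 × O: no H
  1 × C: 3 H
  1 × C: no H
  Total hydrogens = 11.

11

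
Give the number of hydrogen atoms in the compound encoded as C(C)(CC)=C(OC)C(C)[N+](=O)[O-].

Hydrogens are implicit in SMILES; fill each atom to its normal valence:
  4 × C: 3 H each → 12
  2 × C: no H
  2 × O: no H
  1 × C: 2 H
  1 × C: 1 H
  1 × N (charge +1): no H
  1 × O (charge -1): no H
  Total hydrogens = 15.

15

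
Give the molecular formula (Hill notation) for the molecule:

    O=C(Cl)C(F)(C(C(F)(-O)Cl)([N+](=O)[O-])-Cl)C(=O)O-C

C6H4Cl3F2NO6

Heavy atoms from the SMILES: 6 C, 3 Cl, 2 F, 1 N, 6 O.
Implicit hydrogens by atom environment:
  5 × C: no H
  4 × O: no H
  3 × Cl: no H
  2 × F: no H
  1 × C: 3 H
  1 × N (charge +1): no H
  1 × O: 1 H
  1 × O (charge -1): no H
  Total hydrogens = 4.
Molecular formula: C6H4Cl3F2NO6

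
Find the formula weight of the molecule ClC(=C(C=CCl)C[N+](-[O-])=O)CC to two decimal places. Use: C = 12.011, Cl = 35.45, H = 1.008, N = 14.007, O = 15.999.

Molecular formula: C7H9Cl2NO2.
M = 7×12.011 + 2×35.45 + 9×1.008 + 1×14.007 + 2×15.999 = 210.05 g/mol.

210.05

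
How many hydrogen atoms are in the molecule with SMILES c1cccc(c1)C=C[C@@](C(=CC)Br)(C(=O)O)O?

Hydrogens are implicit in SMILES; fill each atom to its normal valence:
  5 × C (aromatic): 1 H each → 5
  3 × C: 1 H each → 3
  3 × C: no H
  2 × O: 1 H each → 2
  1 × Br: no H
  1 × C: 3 H
  1 × C (aromatic): no H
  1 × O: no H
  Total hydrogens = 13.

13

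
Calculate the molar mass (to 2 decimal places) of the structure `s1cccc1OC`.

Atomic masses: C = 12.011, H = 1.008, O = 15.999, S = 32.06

114.16

Molecular formula: C5H6OS.
M = 5×12.011 + 6×1.008 + 1×15.999 + 1×32.06 = 114.16 g/mol.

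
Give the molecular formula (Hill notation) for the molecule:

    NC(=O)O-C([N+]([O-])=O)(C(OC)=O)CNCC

C7H13N3O6

Heavy atoms from the SMILES: 7 C, 3 N, 6 O.
Implicit hydrogens by atom environment:
  5 × O: no H
  3 × C: no H
  2 × C: 3 H each → 6
  2 × C: 2 H each → 4
  1 × N: 2 H
  1 × N: 1 H
  1 × N (charge +1): no H
  1 × O (charge -1): no H
  Total hydrogens = 13.
Molecular formula: C7H13N3O6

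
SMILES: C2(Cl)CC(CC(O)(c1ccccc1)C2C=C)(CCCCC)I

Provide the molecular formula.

C19H26ClIO

Heavy atoms from the SMILES: 19 C, 1 Cl, 1 I, 1 O.
Implicit hydrogens by atom environment:
  7 × C: 2 H each → 14
  5 × C (aromatic): 1 H each → 5
  3 × C: 1 H each → 3
  2 × C: no H
  1 × C: 3 H
  1 × C (aromatic): no H
  1 × Cl: no H
  1 × I: no H
  1 × O: 1 H
  Total hydrogens = 26.
Molecular formula: C19H26ClIO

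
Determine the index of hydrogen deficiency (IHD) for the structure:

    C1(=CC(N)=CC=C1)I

4

Molecular formula from the SMILES: C6H6IN.
DoU = (2C + 2 + N − H − X)/2 = (2·6 + 2 + 1 − 6 − 1)/2 = 8/2 = 4.
(Structurally: 1 ring(s) + 3 π bond(s) = 4.)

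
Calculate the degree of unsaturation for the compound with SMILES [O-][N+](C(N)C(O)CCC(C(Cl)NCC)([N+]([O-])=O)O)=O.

2

Molecular formula from the SMILES: C8H17ClN4O6.
DoU = (2C + 2 + N − H − X)/2 = (2·8 + 2 + 4 − 17 − 1)/2 = 4/2 = 2.
(Structurally: 0 ring(s) + 2 π bond(s) = 2.)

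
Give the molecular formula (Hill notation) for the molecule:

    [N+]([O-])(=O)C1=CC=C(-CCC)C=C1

C9H11NO2

Heavy atoms from the SMILES: 9 C, 1 N, 2 O.
Implicit hydrogens by atom environment:
  4 × C (aromatic): 1 H each → 4
  2 × C: 2 H each → 4
  2 × C (aromatic): no H
  1 × C: 3 H
  1 × N (charge +1): no H
  1 × O: no H
  1 × O (charge -1): no H
  Total hydrogens = 11.
Molecular formula: C9H11NO2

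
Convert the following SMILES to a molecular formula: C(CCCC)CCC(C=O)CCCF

C12H23FO

Heavy atoms from the SMILES: 12 C, 1 F, 1 O.
Implicit hydrogens by atom environment:
  9 × C: 2 H each → 18
  2 × C: 1 H each → 2
  1 × C: 3 H
  1 × F: no H
  1 × O: no H
  Total hydrogens = 23.
Molecular formula: C12H23FO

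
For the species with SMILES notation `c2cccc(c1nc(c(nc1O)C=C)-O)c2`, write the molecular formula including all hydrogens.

Heavy atoms from the SMILES: 12 C, 2 N, 2 O.
Implicit hydrogens by atom environment:
  5 × C (aromatic): 1 H each → 5
  5 × C (aromatic): no H
  2 × N (aromatic): no H
  2 × O: 1 H each → 2
  1 × C: 2 H
  1 × C: 1 H
  Total hydrogens = 10.
Molecular formula: C12H10N2O2

C12H10N2O2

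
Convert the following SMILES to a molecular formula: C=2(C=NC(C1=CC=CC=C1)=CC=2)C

Heavy atoms from the SMILES: 12 C, 1 N.
Implicit hydrogens by atom environment:
  8 × C (aromatic): 1 H each → 8
  3 × C (aromatic): no H
  1 × C: 3 H
  1 × N (aromatic): no H
  Total hydrogens = 11.
Molecular formula: C12H11N

C12H11N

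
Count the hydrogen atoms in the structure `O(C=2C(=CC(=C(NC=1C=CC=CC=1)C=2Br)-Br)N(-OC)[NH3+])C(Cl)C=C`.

17

Hydrogens are implicit in SMILES; fill each atom to its normal valence:
  6 × C (aromatic): 1 H each → 6
  6 × C (aromatic): no H
  2 × Br: no H
  2 × C: 1 H each → 2
  2 × O: no H
  1 × C: 3 H
  1 × C: 2 H
  1 × Cl: no H
  1 × N (charge +1): 3 H
  1 × N: 1 H
  1 × N: no H
  Total hydrogens = 17.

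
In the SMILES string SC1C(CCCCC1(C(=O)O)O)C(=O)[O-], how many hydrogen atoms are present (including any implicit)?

13

Hydrogens are implicit in SMILES; fill each atom to its normal valence:
  4 × C: 2 H each → 8
  3 × C: no H
  2 × C: 1 H each → 2
  2 × O: 1 H each → 2
  2 × O: no H
  1 × O (charge -1): no H
  1 × S: 1 H
  Total hydrogens = 13.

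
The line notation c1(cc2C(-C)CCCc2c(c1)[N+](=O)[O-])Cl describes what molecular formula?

Heavy atoms from the SMILES: 11 C, 1 Cl, 1 N, 2 O.
Implicit hydrogens by atom environment:
  4 × C (aromatic): no H
  3 × C: 2 H each → 6
  2 × C (aromatic): 1 H each → 2
  1 × C: 3 H
  1 × C: 1 H
  1 × Cl: no H
  1 × N (charge +1): no H
  1 × O: no H
  1 × O (charge -1): no H
  Total hydrogens = 12.
Molecular formula: C11H12ClNO2

C11H12ClNO2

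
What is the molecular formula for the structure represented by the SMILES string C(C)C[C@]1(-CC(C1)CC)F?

Heavy atoms from the SMILES: 9 C, 1 F.
Implicit hydrogens by atom environment:
  5 × C: 2 H each → 10
  2 × C: 3 H each → 6
  1 × C: 1 H
  1 × C: no H
  1 × F: no H
  Total hydrogens = 17.
Molecular formula: C9H17F

C9H17F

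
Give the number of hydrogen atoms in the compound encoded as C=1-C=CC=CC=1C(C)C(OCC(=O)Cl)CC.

Hydrogens are implicit in SMILES; fill each atom to its normal valence:
  5 × C (aromatic): 1 H each → 5
  2 × C: 3 H each → 6
  2 × C: 2 H each → 4
  2 × C: 1 H each → 2
  2 × O: no H
  1 × C: no H
  1 × C (aromatic): no H
  1 × Cl: no H
  Total hydrogens = 17.

17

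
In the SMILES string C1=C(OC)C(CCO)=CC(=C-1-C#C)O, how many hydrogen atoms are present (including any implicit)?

Hydrogens are implicit in SMILES; fill each atom to its normal valence:
  4 × C (aromatic): no H
  2 × C: 2 H each → 4
  2 × C (aromatic): 1 H each → 2
  2 × O: 1 H each → 2
  1 × C: 3 H
  1 × C: 1 H
  1 × C: no H
  1 × O: no H
  Total hydrogens = 12.

12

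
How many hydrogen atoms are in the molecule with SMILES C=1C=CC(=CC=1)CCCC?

Hydrogens are implicit in SMILES; fill each atom to its normal valence:
  5 × C (aromatic): 1 H each → 5
  3 × C: 2 H each → 6
  1 × C: 3 H
  1 × C (aromatic): no H
  Total hydrogens = 14.

14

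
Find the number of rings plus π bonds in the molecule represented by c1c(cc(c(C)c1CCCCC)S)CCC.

4

Molecular formula from the SMILES: C15H24S.
DoU = (2C + 2 + N − H − X)/2 = (2·15 + 2 + 0 − 24 − 0)/2 = 8/2 = 4.
(Structurally: 1 ring(s) + 3 π bond(s) = 4.)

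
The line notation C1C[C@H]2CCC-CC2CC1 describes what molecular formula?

Heavy atoms from the SMILES: 10 C.
Implicit hydrogens by atom environment:
  8 × C: 2 H each → 16
  2 × C: 1 H each → 2
  Total hydrogens = 18.
Molecular formula: C10H18

C10H18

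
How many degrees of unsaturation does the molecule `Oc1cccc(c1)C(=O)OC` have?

5

Molecular formula from the SMILES: C8H8O3.
DoU = (2C + 2 + N − H − X)/2 = (2·8 + 2 + 0 − 8 − 0)/2 = 10/2 = 5.
(Structurally: 1 ring(s) + 4 π bond(s) = 5.)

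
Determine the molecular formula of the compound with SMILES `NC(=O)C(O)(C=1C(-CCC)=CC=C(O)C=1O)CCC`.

Heavy atoms from the SMILES: 14 C, 1 N, 4 O.
Implicit hydrogens by atom environment:
  4 × C: 2 H each → 8
  4 × C (aromatic): no H
  3 × O: 1 H each → 3
  2 × C: 3 H each → 6
  2 × C (aromatic): 1 H each → 2
  2 × C: no H
  1 × N: 2 H
  1 × O: no H
  Total hydrogens = 21.
Molecular formula: C14H21NO4

C14H21NO4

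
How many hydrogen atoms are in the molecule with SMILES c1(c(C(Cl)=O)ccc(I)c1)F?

Hydrogens are implicit in SMILES; fill each atom to its normal valence:
  3 × C (aromatic): 1 H each → 3
  3 × C (aromatic): no H
  1 × C: no H
  1 × Cl: no H
  1 × F: no H
  1 × I: no H
  1 × O: no H
  Total hydrogens = 3.

3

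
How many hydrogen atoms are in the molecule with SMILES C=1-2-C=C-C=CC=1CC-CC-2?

Hydrogens are implicit in SMILES; fill each atom to its normal valence:
  4 × C: 2 H each → 8
  4 × C (aromatic): 1 H each → 4
  2 × C (aromatic): no H
  Total hydrogens = 12.

12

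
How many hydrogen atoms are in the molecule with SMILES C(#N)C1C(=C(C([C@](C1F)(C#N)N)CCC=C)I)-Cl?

12

Hydrogens are implicit in SMILES; fill each atom to its normal valence:
  5 × C: no H
  4 × C: 1 H each → 4
  3 × C: 2 H each → 6
  2 × N: no H
  1 × Cl: no H
  1 × F: no H
  1 × I: no H
  1 × N: 2 H
  Total hydrogens = 12.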